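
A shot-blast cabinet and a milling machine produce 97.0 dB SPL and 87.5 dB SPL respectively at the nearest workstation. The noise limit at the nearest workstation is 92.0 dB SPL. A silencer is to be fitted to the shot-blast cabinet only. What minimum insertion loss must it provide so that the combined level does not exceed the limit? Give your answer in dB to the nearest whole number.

The untreated sources together contribute 10^(87.5/10) = 5.623e+08, i.e. 87.50 dB SPL.
To meet 92.0 dB SPL overall, the treated shot-blast cabinet may contribute at most 10^(92.0/10) − 5.623e+08 = 1.023e+09, i.e. 90.10 dB SPL.
So the shot-blast cabinet must be reduced from 97.0 to 90.10 dB SPL: IL = 6.90 dB.

7 dB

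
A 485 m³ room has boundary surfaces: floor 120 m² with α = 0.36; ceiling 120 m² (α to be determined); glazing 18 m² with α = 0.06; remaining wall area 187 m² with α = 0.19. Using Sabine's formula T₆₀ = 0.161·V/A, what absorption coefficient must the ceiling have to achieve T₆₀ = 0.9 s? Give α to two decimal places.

0.06

A = 0.161·V/T₆₀ = 0.161·485/0.9 = 86.76 m² sabins.
Absorption from the other surfaces = 120·0.36 + 18·0.06 + 187·0.19 = 79.81 m², so the ceiling must supply 6.95 m² over 120 m².
α = 6.95/120 = 0.058.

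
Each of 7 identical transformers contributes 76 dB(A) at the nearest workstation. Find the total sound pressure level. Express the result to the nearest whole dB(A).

With 7 equal, uncorrelated contributions the intensity is 7× that of one unit, giving a rise of 10·log₁₀ 7.
L_total = 76 + 10·log₁₀(7) = 76 + 8.451 = 84.45 dB(A).

84 dB(A)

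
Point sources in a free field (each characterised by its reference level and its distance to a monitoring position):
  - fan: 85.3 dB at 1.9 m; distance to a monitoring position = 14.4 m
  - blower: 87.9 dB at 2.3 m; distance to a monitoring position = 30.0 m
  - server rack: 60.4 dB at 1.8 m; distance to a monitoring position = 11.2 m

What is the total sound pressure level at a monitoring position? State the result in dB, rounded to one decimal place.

69.8 dB

First find each source's level at the receiver (point-source: −20·log₁₀(r/r_ref)), then combine on an intensity basis.
fan: 85.3 − 20·log₁₀(14.4/1.9) = 85.3 − 17.59 = 67.71 dB.
blower: 87.9 − 20·log₁₀(30.0/2.3) = 87.9 − 22.31 = 65.59 dB.
server rack: 60.4 − 20·log₁₀(11.2/1.8) = 60.4 − 15.88 = 44.52 dB.
Σ 10^(L/10) = 9.552e+06 → L_total = 10·log₁₀(9.552e+06) = 69.80 dB.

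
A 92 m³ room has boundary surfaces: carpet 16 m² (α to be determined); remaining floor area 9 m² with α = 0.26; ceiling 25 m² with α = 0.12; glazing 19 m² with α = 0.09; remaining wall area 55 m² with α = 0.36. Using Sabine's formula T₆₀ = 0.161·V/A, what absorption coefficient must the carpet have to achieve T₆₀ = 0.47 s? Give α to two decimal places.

0.29

Required total absorption A = 0.161·92/0.47 = 31.51 m².
Absorption from the other surfaces = 9·0.26 + 25·0.12 + 19·0.09 + 55·0.36 = 26.85 m², so the carpet must supply 4.66 m² over 16 m².
α = 4.66/16 = 0.292.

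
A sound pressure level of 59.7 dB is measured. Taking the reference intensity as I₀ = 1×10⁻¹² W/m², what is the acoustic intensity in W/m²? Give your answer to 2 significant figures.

9.3e-07 W/m²

I/I₀ = 10^(59.7/10) = 9.333e+05, so I = 9.333e+05 × 10⁻¹² W/m².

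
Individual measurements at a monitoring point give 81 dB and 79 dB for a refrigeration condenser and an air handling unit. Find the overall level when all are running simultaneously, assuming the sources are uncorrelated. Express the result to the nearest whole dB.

83 dB

For uncorrelated sources the intensities add, so convert each level to linear form, sum, and take 10·log₁₀ of the total.
Σ 10^(L/10) = 10^(81/10) + 10^(79/10) = 2.053e+08.
L_total = 10·log₁₀(2.053e+08) = 83.12 dB.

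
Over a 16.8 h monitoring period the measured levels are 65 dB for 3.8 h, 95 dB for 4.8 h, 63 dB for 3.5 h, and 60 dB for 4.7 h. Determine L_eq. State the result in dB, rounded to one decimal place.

Weight each interval's intensity by its duration and average over T = 16.8 h:
Σ tᵢ·10^(Lᵢ/10) = 3.8·10^(65/10) + 4.8·10^(95/10) + 3.5·10^(63/10) + 4.7·10^(60/10) = 1.520e+10.
L_eq = 10·log₁₀(1.520e+10/16.8) = 89.57 dB.

89.6 dB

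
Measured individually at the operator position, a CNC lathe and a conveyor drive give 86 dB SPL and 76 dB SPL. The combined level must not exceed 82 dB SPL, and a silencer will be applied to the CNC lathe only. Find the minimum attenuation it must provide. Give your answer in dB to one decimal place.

5.3 dB

Everything except the CNC lathe sums to 10^(76/10) = 3.981e+07 in linear terms, 76.00 dB SPL.
The limit corresponds to 10^(82/10) = 1.585e+08; subtracting the fixed part leaves 1.187e+08 for the CNC lathe, i.e. 80.74 dB SPL.
So the CNC lathe must be reduced from 86 to 80.74 dB SPL: IL = 5.26 dB.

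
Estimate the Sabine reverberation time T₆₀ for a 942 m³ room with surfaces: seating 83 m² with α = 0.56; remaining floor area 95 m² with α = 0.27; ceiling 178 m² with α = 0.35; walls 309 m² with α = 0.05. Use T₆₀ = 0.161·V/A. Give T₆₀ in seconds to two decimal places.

Total absorption A = 83·0.56 + 95·0.27 + 178·0.35 + 309·0.05 = 149.88 m² sabins.
T₆₀ = 0.161 × 942 / 149.88 = 1.012 s.

1.01 s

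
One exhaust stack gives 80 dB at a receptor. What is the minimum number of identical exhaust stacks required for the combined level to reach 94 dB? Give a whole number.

N identical sources give L₁ + 10·log₁₀ N, so require 10·log₁₀ N ≥ 94 − 80 = 14.0 dB.
N ≥ 10^(14.0/10) = 25.119, so N = 26.

26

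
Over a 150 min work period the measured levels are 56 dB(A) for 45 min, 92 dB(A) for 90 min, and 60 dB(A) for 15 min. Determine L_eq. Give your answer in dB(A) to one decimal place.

The energy average is taken in the linear domain: L_eq = 10·log₁₀[(Σ tᵢ·10^(Lᵢ/10))/T], T = 150 min.
Σ tᵢ·10^(Lᵢ/10) = 45·10^(56/10) + 90·10^(92/10) + 15·10^(60/10) = 1.427e+11.
L_eq = 10·log₁₀(1.427e+11/150) = 89.78 dB(A).

89.8 dB(A)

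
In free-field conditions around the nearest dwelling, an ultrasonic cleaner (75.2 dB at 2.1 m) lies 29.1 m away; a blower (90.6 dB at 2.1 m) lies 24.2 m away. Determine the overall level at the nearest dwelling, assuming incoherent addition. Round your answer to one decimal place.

First find each source's level at the receiver (point-source: −20·log₁₀(r/r_ref)), then combine on an intensity basis.
ultrasonic cleaner: 75.2 − 20·log₁₀(29.1/2.1) = 75.2 − 22.83 = 52.37 dB.
blower: 90.6 − 20·log₁₀(24.2/2.1) = 90.6 − 21.23 = 69.37 dB.
Σ 10^(L/10) = 8.818e+06 → L_total = 10·log₁₀(8.818e+06) = 69.45 dB.

69.5 dB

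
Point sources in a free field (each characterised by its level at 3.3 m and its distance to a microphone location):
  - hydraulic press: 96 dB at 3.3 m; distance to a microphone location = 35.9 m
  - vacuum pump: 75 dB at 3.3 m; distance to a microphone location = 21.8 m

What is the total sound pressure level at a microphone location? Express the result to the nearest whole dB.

75 dB

Apply inverse-square spreading to bring every level to the receiver, then sum 10^(L/10).
hydraulic press: 96 − 20·log₁₀(35.9/3.3) = 96 − 20.73 = 75.27 dB.
vacuum pump: 75 − 20·log₁₀(21.8/3.3) = 75 − 16.40 = 58.60 dB.
Σ 10^(L/10) = 3.436e+07 → L_total = 10·log₁₀(3.436e+07) = 75.36 dB.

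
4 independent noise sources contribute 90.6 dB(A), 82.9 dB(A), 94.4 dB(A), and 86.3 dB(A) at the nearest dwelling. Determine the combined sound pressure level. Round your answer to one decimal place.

96.6 dB(A)

For uncorrelated sources the intensities add, so convert each level to linear form, sum, and take 10·log₁₀ of the total.
Σ 10^(L/10) = 10^(90.6/10) + 10^(82.9/10) + 10^(94.4/10) + 10^(86.3/10) = 4.524e+09.
L_total = 10·log₁₀(4.524e+09) = 96.56 dB(A).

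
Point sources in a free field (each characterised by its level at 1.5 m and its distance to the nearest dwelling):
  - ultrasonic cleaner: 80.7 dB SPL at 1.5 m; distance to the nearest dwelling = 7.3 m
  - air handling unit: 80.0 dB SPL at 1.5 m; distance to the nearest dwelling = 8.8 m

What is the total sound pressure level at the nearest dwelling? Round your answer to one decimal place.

Apply inverse-square spreading to bring every level to the receiver, then sum 10^(L/10).
ultrasonic cleaner: 80.7 − 20·log₁₀(7.3/1.5) = 80.7 − 13.74 = 66.96 dB SPL.
air handling unit: 80.0 − 20·log₁₀(8.8/1.5) = 80.0 − 15.37 = 64.63 dB SPL.
Σ 10^(L/10) = 7.866e+06 → L_total = 10·log₁₀(7.866e+06) = 68.96 dB SPL.

69.0 dB SPL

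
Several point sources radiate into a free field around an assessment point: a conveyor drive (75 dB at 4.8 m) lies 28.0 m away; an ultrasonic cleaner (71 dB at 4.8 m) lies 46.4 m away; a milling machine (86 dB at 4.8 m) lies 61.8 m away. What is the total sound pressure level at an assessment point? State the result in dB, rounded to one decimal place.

65.4 dB

Propagate each source to the receiver with L = L_ref − 20·log₁₀(r/r_ref), then add intensities.
conveyor drive: 75 − 20·log₁₀(28.0/4.8) = 75 − 15.32 = 59.68 dB.
ultrasonic cleaner: 71 − 20·log₁₀(46.4/4.8) = 71 − 19.71 = 51.29 dB.
milling machine: 86 − 20·log₁₀(61.8/4.8) = 86 − 22.19 = 63.81 dB.
Σ 10^(L/10) = 3.466e+06 → L_total = 10·log₁₀(3.466e+06) = 65.40 dB.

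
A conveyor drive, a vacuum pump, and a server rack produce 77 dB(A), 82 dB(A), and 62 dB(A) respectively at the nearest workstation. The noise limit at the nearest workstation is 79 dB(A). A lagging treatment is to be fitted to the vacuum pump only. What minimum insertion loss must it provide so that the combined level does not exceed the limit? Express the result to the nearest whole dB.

8 dB

Everything except the vacuum pump sums to 10^(77/10) + 10^(62/10) = 5.170e+07 in linear terms, 77.14 dB(A).
The limit corresponds to 10^(79/10) = 7.943e+07; subtracting the fixed part leaves 2.773e+07 for the vacuum pump, i.e. 74.43 dB(A).
So the vacuum pump must be reduced from 82 to 74.43 dB(A): IL = 7.57 dB.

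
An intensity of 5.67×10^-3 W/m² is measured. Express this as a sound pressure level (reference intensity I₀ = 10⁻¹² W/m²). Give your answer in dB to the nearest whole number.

L = 10·log₁₀(I/I₀) = 10·log₁₀(5.67×10^-3/10⁻¹²) = 10·log₁₀(5.67×10^9).
L = 10·(0.7536 + 9) = 97.54 dB.

98 dB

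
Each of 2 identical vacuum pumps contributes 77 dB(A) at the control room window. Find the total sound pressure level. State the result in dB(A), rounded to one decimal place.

80.0 dB(A)

N identical incoherent sources raise the level by 10·log₁₀ N.
L_total = 77 + 10·log₁₀(2) = 77 + 3.010 = 80.01 dB(A).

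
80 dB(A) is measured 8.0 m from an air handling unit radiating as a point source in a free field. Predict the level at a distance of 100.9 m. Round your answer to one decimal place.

For a point source, L₂ = L₁ − 20·log₁₀(r₂/r₁).
L₂ = 80 − 20·log₁₀(100.9/8.0) = 80 − 22.016 = 57.98 dB(A).

58.0 dB(A)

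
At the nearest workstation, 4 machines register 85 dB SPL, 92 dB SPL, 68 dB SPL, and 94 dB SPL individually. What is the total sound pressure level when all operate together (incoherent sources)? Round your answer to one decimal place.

96.5 dB SPL

For uncorrelated sources the intensities add, so convert each level to linear form, sum, and take 10·log₁₀ of the total.
Σ 10^(L/10) = 10^(85/10) + 10^(92/10) + 10^(68/10) + 10^(94/10) = 4.419e+09.
L_total = 10·log₁₀(4.419e+09) = 96.45 dB SPL.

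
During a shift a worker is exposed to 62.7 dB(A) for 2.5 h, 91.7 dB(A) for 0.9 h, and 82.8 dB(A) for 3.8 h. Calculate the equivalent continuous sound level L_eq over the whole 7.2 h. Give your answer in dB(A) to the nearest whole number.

85 dB(A)

The energy average is taken in the linear domain: L_eq = 10·log₁₀[(Σ tᵢ·10^(Lᵢ/10))/T], T = 7.2 h.
Σ tᵢ·10^(Lᵢ/10) = 2.5·10^(62.7/10) + 0.9·10^(91.7/10) + 3.8·10^(82.8/10) = 2.060e+09.
L_eq = 10·log₁₀(2.060e+09/7.2) = 84.57 dB(A).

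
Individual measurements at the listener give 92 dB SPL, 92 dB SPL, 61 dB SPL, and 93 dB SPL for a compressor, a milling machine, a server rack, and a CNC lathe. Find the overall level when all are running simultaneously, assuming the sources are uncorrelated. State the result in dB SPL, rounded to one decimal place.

97.1 dB SPL

Incoherent sources combine by intensity addition: L_total = 10·log₁₀(Σ 10^(L_i/10)).
Σ 10^(L/10) = 10^(92/10) + 10^(92/10) + 10^(61/10) + 10^(93/10) = 5.166e+09.
L_total = 10·log₁₀(5.166e+09) = 97.13 dB SPL.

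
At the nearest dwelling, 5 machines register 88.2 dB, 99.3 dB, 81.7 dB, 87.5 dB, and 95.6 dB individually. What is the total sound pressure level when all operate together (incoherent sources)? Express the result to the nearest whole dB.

101 dB

For uncorrelated sources the intensities add, so convert each level to linear form, sum, and take 10·log₁₀ of the total.
Σ 10^(L/10) = 10^(88.2/10) + 10^(99.3/10) + 10^(81.7/10) + 10^(87.5/10) + 10^(95.6/10) = 1.351e+10.
L_total = 10·log₁₀(1.351e+10) = 101.31 dB.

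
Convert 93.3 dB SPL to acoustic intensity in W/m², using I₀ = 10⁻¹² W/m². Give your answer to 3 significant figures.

I = I₀·10^(L/10) = 10⁻¹² × 10^(93.3/10) = 10^(-2.670).

0.00214 W/m²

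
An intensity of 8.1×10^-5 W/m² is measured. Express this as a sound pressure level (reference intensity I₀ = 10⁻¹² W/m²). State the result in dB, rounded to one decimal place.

L = 10·log₁₀(I/I₀) = 10·log₁₀(8.1×10^-5/10⁻¹²) = 10·log₁₀(8.1×10^7).
L = 10·(0.9085 + 7) = 79.08 dB.

79.1 dB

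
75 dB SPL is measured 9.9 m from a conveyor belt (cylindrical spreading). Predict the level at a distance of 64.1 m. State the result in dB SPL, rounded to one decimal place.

Line-source attenuation: ΔL = 10·log₁₀(r₂/r₁) = 10·log₁₀(64.1/9.9) = 8.112 dB.
L₂ = 75 − 10·log₁₀(64.1/9.9) = 75 − 8.112 = 66.89 dB SPL.

66.9 dB SPL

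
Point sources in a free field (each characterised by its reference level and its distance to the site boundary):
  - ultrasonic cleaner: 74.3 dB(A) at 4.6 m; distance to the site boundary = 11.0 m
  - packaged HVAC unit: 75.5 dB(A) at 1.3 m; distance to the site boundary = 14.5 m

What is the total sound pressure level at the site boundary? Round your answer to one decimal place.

67.0 dB(A)

Apply inverse-square spreading to bring every level to the receiver, then sum 10^(L/10).
ultrasonic cleaner: 74.3 − 20·log₁₀(11.0/4.6) = 74.3 − 7.57 = 66.73 dB(A).
packaged HVAC unit: 75.5 − 20·log₁₀(14.5/1.3) = 75.5 − 20.95 = 54.55 dB(A).
Σ 10^(L/10) = 4.992e+06 → L_total = 10·log₁₀(4.992e+06) = 66.98 dB(A).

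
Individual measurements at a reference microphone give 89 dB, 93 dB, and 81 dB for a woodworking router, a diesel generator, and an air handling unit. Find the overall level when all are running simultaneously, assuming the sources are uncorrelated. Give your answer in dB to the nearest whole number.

For uncorrelated sources the intensities add, so convert each level to linear form, sum, and take 10·log₁₀ of the total.
Σ 10^(L/10) = 10^(89/10) + 10^(93/10) + 10^(81/10) = 2.915e+09.
L_total = 10·log₁₀(2.915e+09) = 94.65 dB.

95 dB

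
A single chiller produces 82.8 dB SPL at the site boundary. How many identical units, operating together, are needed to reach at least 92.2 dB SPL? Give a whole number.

The shortfall is 92.2 − 82.8 = 9.4 dB, and N units add 10·log₁₀ N, so need 10·log₁₀ N ≥ 9.4.
N ≥ 10^(9.4/10) = 8.710, so N = 9.

9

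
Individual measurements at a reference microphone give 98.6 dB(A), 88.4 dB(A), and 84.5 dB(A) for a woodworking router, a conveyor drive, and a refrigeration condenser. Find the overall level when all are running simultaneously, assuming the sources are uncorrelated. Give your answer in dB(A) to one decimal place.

99.1 dB(A)

For uncorrelated sources the intensities add, so convert each level to linear form, sum, and take 10·log₁₀ of the total.
Σ 10^(L/10) = 10^(98.6/10) + 10^(88.4/10) + 10^(84.5/10) = 8.218e+09.
L_total = 10·log₁₀(8.218e+09) = 99.15 dB(A).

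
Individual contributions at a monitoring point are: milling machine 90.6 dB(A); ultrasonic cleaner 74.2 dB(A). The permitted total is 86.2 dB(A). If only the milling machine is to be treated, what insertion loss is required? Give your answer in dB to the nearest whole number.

5 dB

The untreated sources together contribute 10^(74.2/10) = 2.630e+07, i.e. 74.20 dB(A).
To meet 86.2 dB(A) overall, the treated milling machine may contribute at most 10^(86.2/10) − 2.630e+07 = 3.906e+08, i.e. 85.92 dB(A).
Required insertion loss = 90.6 − 85.92 = 4.68 dB.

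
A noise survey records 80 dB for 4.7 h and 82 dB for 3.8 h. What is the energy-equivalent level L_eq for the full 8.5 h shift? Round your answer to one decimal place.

81.0 dB

The energy average is taken in the linear domain: L_eq = 10·log₁₀[(Σ tᵢ·10^(Lᵢ/10))/T], T = 8.5 h.
Σ tᵢ·10^(Lᵢ/10) = 4.7·10^(80/10) + 3.8·10^(82/10) = 1.072e+09.
L_eq = 10·log₁₀(1.072e+09/8.5) = 81.01 dB.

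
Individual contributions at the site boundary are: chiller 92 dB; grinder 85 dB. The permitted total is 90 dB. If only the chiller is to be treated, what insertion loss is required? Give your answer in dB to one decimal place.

Everything except the chiller sums to 10^(85/10) = 3.162e+08 in linear terms, 85.00 dB.
The limit corresponds to 10^(90/10) = 1.000e+09; subtracting the fixed part leaves 6.838e+08 for the chiller, i.e. 88.35 dB.
Required insertion loss = 92 − 88.35 = 3.65 dB.

3.7 dB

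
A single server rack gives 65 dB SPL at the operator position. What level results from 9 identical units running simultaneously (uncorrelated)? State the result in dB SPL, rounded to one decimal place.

With 9 equal, uncorrelated contributions the intensity is 9× that of one unit, giving a rise of 10·log₁₀ 9.
L_total = 65 + 10·log₁₀(9) = 65 + 9.542 = 74.54 dB SPL.

74.5 dB SPL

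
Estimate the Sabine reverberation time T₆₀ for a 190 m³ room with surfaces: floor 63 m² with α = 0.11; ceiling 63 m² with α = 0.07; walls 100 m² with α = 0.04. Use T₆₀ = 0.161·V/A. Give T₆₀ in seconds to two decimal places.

A = Σ Sᵢαᵢ = 63·0.11 + 63·0.07 + 100·0.04 = 15.34 m².
T₆₀ = 0.161·V/A = 0.161·190/15.34 = 1.994 s.

1.99 s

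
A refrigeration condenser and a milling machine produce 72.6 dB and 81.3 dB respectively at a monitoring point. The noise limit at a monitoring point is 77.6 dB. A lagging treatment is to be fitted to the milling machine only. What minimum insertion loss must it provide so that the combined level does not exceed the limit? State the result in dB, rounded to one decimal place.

5.4 dB

Everything except the milling machine sums to 10^(72.6/10) = 1.820e+07 in linear terms, 72.60 dB.
To meet 77.6 dB overall, the treated milling machine may contribute at most 10^(77.6/10) − 1.820e+07 = 3.935e+07, i.e. 75.95 dB.
Required insertion loss = 81.3 − 75.95 = 5.35 dB.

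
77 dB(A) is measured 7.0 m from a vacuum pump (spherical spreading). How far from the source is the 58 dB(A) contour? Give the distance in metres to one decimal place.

62.4 m

The 19.0 dB drop corresponds to a distance ratio of 10^(19.0/20) for a point source.
r₂ = 7.0·10^((77−58)/20) = 7.0·10^(19.0/20) = 62.39 m.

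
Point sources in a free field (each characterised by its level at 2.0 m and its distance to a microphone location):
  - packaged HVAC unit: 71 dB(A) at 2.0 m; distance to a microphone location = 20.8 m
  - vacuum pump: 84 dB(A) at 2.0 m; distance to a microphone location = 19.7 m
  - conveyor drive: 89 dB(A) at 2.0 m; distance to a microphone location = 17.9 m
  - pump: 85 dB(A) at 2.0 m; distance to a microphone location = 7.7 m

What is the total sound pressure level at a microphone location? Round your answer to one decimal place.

75.3 dB(A)

First find each source's level at the receiver (point-source: −20·log₁₀(r/r_ref)), then combine on an intensity basis.
packaged HVAC unit: 71 − 20·log₁₀(20.8/2.0) = 71 − 20.34 = 50.66 dB(A).
vacuum pump: 84 − 20·log₁₀(19.7/2.0) = 84 − 19.87 = 64.13 dB(A).
conveyor drive: 89 − 20·log₁₀(17.9/2.0) = 89 − 19.04 = 69.96 dB(A).
pump: 85 − 20·log₁₀(7.7/2.0) = 85 − 11.71 = 73.29 dB(A).
Σ 10^(L/10) = 3.396e+07 → L_total = 10·log₁₀(3.396e+07) = 75.31 dB(A).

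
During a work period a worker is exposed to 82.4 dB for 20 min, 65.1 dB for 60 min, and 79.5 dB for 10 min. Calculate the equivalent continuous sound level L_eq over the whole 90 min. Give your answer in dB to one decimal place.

Weight each interval's intensity by its duration and average over T = 90 min:
Σ tᵢ·10^(Lᵢ/10) = 20·10^(82.4/10) + 60·10^(65.1/10) + 10·10^(79.5/10) = 4.561e+09.
L_eq = 10·log₁₀(4.561e+09/90) = 77.05 dB.

77.0 dB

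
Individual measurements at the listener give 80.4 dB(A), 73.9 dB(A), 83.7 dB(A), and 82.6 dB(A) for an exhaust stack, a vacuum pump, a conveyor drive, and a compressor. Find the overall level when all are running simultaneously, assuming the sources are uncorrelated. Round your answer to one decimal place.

87.4 dB(A)

For uncorrelated sources the intensities add, so convert each level to linear form, sum, and take 10·log₁₀ of the total.
Σ 10^(L/10) = 10^(80.4/10) + 10^(73.9/10) + 10^(83.7/10) + 10^(82.6/10) = 5.506e+08.
L_total = 10·log₁₀(5.506e+08) = 87.41 dB(A).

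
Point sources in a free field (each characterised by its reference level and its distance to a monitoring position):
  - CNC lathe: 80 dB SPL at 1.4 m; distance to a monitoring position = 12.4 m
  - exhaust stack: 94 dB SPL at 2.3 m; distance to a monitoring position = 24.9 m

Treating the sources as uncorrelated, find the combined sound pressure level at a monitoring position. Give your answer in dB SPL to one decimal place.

73.6 dB SPL

First find each source's level at the receiver (point-source: −20·log₁₀(r/r_ref)), then combine on an intensity basis.
CNC lathe: 80 − 20·log₁₀(12.4/1.4) = 80 − 18.95 = 61.05 dB SPL.
exhaust stack: 94 − 20·log₁₀(24.9/2.3) = 94 − 20.69 = 73.31 dB SPL.
Σ 10^(L/10) = 2.271e+07 → L_total = 10·log₁₀(2.271e+07) = 73.56 dB SPL.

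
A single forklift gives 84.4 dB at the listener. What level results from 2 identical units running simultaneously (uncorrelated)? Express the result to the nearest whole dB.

87 dB

With 2 equal, uncorrelated contributions the intensity is 2× that of one unit, giving a rise of 10·log₁₀ 2.
L_total = 84.4 + 10·log₁₀(2) = 84.4 + 3.010 = 87.41 dB.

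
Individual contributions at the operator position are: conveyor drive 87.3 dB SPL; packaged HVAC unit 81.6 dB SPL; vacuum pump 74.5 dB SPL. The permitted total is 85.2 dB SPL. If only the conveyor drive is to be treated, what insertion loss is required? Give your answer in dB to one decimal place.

Everything except the conveyor drive sums to 10^(81.6/10) + 10^(74.5/10) = 1.727e+08 in linear terms, 82.37 dB SPL.
The limit corresponds to 10^(85.2/10) = 3.311e+08; subtracting the fixed part leaves 1.584e+08 for the conveyor drive, i.e. 82.00 dB SPL.
Required insertion loss = 87.3 − 82.00 = 5.30 dB.

5.3 dB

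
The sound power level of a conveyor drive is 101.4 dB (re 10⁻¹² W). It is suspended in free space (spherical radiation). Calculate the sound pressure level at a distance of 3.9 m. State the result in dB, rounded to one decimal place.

78.6 dB

The power spreads over a sphere of area 4π·r², so L_p = L_w − 10·log₁₀(4π·r²).
4π·r² = 191.1 m², 10·log₁₀ of that is 22.813 dB.
L_p = 101.4 − 22.813 = 78.59 dB.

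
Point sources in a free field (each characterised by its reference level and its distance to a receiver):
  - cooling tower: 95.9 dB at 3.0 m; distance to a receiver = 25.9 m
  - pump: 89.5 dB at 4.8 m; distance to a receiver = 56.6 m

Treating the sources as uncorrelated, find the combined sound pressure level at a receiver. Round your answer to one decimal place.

Propagate each source to the receiver with L = L_ref − 20·log₁₀(r/r_ref), then add intensities.
cooling tower: 95.9 − 20·log₁₀(25.9/3.0) = 95.9 − 18.72 = 77.18 dB.
pump: 89.5 − 20·log₁₀(56.6/4.8) = 89.5 − 21.43 = 68.07 dB.
Σ 10^(L/10) = 5.861e+07 → L_total = 10·log₁₀(5.861e+07) = 77.68 dB.

77.7 dB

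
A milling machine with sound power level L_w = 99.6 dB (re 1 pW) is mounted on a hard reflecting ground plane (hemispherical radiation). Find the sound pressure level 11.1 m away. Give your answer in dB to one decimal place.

70.7 dB

L_p = L_w − 10·log₁₀(2π·r²) with r = 11.1 m.
2π·r² = 774.2 m², 10·log₁₀ of that is 28.888 dB.
L_p = 99.6 − 28.888 = 70.71 dB.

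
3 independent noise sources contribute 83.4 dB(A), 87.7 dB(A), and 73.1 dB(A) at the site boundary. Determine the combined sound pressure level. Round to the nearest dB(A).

89 dB(A)

For uncorrelated sources the intensities add, so convert each level to linear form, sum, and take 10·log₁₀ of the total.
Σ 10^(L/10) = 10^(83.4/10) + 10^(87.7/10) + 10^(73.1/10) = 8.280e+08.
L_total = 10·log₁₀(8.280e+08) = 89.18 dB(A).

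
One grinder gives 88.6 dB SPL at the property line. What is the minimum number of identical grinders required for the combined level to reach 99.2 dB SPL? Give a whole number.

Need L₁ + 10·log₁₀ N ≥ 99.2, i.e. log₁₀ N ≥ 1.06.
N ≥ 10^(10.6/10) = 11.482, so N = 12.

12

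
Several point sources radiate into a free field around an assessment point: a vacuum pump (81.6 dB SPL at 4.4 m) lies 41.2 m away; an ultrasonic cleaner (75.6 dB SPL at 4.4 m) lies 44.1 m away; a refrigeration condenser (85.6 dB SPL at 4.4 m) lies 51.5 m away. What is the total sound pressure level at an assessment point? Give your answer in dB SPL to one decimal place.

Propagate each source to the receiver with L = L_ref − 20·log₁₀(r/r_ref), then add intensities.
vacuum pump: 81.6 − 20·log₁₀(41.2/4.4) = 81.6 − 19.43 = 62.17 dB SPL.
ultrasonic cleaner: 75.6 − 20·log₁₀(44.1/4.4) = 75.6 − 20.02 = 55.58 dB SPL.
refrigeration condenser: 85.6 − 20·log₁₀(51.5/4.4) = 85.6 − 21.37 = 64.23 dB SPL.
Σ 10^(L/10) = 4.660e+06 → L_total = 10·log₁₀(4.660e+06) = 66.68 dB SPL.

66.7 dB SPL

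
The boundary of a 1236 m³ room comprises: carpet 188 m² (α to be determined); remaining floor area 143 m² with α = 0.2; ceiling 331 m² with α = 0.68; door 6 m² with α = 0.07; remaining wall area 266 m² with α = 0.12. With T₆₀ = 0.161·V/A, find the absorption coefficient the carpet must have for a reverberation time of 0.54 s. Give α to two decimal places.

Required total absorption A = 0.161·1236/0.54 = 368.51 m².
Absorption from the other surfaces = 143·0.2 + 331·0.68 + 6·0.07 + 266·0.12 = 286.02 m², so the carpet must supply 82.49 m² over 188 m².
α = 82.49/188 = 0.439.

0.44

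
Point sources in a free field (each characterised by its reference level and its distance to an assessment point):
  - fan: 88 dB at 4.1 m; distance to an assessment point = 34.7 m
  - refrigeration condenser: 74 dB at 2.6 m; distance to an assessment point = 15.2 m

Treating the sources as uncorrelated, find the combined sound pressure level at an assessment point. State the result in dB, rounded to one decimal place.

First find each source's level at the receiver (point-source: −20·log₁₀(r/r_ref)), then combine on an intensity basis.
fan: 88 − 20·log₁₀(34.7/4.1) = 88 − 18.55 = 69.45 dB.
refrigeration condenser: 74 − 20·log₁₀(15.2/2.6) = 74 − 15.34 = 58.66 dB.
Σ 10^(L/10) = 9.544e+06 → L_total = 10·log₁₀(9.544e+06) = 69.80 dB.

69.8 dB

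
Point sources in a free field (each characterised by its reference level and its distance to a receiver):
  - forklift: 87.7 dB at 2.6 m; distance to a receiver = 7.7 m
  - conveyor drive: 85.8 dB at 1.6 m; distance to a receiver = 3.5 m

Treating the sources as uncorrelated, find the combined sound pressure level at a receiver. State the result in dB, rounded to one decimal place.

81.7 dB

Propagate each source to the receiver with L = L_ref − 20·log₁₀(r/r_ref), then add intensities.
forklift: 87.7 − 20·log₁₀(7.7/2.6) = 87.7 − 9.43 = 78.27 dB.
conveyor drive: 85.8 − 20·log₁₀(3.5/1.6) = 85.8 − 6.80 = 79.00 dB.
Σ 10^(L/10) = 1.466e+08 → L_total = 10·log₁₀(1.466e+08) = 81.66 dB.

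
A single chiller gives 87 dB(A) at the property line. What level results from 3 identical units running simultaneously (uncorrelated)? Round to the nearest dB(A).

92 dB(A)

L_total = L₁ + 10·log₁₀ N for N identical incoherent sources.
L_total = 87 + 10·log₁₀(3) = 87 + 4.771 = 91.77 dB(A).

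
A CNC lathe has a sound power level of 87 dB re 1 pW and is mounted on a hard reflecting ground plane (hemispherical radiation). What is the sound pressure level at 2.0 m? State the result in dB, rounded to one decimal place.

L_p = L_w − 10·log₁₀(2π·r²) with r = 2.0 m.
2π·r² = 25.13 m², 10·log₁₀ of that is 14.002 dB.
L_p = 87 − 14.002 = 73.00 dB.

73.0 dB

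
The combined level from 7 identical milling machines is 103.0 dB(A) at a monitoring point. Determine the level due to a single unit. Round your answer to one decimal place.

94.5 dB(A)

For N identical incoherent sources L_total = L₁ + 10·log₁₀ N, so L₁ = 103.0 − 10·log₁₀(7) = 103.0 − 8.451.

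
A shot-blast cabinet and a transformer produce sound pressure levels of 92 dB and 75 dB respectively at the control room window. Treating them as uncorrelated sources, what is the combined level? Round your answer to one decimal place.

Incoherent sources combine by intensity addition: L_total = 10·log₁₀(Σ 10^(L_i/10)).
Σ 10^(L/10) = 10^(92/10) + 10^(75/10) = 1.617e+09.
L_total = 10·log₁₀(1.617e+09) = 92.09 dB.

92.1 dB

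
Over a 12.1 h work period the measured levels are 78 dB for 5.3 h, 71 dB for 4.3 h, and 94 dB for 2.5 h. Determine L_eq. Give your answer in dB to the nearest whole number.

87 dB

L_eq = 10·log₁₀[(1/T)·Σ tᵢ·10^(Lᵢ/10)] with T = 12.1 h.
Σ tᵢ·10^(Lᵢ/10) = 5.3·10^(78/10) + 4.3·10^(71/10) + 2.5·10^(94/10) = 6.668e+09.
L_eq = 10·log₁₀(6.668e+09/12.1) = 87.41 dB.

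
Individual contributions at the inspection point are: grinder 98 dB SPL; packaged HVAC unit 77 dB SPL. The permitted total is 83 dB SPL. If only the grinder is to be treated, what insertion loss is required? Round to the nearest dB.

Fixed contribution from the other source: Σ 10^(L/10) = 10^(77/10) = 5.012e+07 (77.00 dB SPL).
The limit corresponds to 10^(83/10) = 1.995e+08; subtracting the fixed part leaves 1.494e+08 for the grinder, i.e. 81.74 dB SPL.
Required insertion loss = 98 − 81.74 = 16.26 dB.

16 dB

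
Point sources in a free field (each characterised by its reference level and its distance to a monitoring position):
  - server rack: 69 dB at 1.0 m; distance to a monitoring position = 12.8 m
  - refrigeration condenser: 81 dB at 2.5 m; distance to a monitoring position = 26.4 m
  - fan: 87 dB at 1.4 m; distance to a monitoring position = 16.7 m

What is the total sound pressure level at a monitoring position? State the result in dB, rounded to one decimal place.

66.7 dB

Propagate each source to the receiver with L = L_ref − 20·log₁₀(r/r_ref), then add intensities.
server rack: 69 − 20·log₁₀(12.8/1.0) = 69 − 22.14 = 46.86 dB.
refrigeration condenser: 81 − 20·log₁₀(26.4/2.5) = 81 − 20.47 = 60.53 dB.
fan: 87 − 20·log₁₀(16.7/1.4) = 87 − 21.53 = 65.47 dB.
Σ 10^(L/10) = 4.700e+06 → L_total = 10·log₁₀(4.700e+06) = 66.72 dB.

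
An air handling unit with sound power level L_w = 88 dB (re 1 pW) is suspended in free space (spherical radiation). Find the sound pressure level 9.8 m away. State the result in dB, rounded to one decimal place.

L_p = L_w − 10·log₁₀(4π·r²) with r = 9.8 m.
4π·r² = 1207 m², 10·log₁₀ of that is 30.817 dB.
L_p = 88 − 30.817 = 57.18 dB.

57.2 dB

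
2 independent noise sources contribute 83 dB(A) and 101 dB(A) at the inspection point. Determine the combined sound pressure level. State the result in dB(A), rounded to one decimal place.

101.1 dB(A)

For uncorrelated sources the intensities add, so convert each level to linear form, sum, and take 10·log₁₀ of the total.
Σ 10^(L/10) = 10^(83/10) + 10^(101/10) = 1.279e+10.
L_total = 10·log₁₀(1.279e+10) = 101.07 dB(A).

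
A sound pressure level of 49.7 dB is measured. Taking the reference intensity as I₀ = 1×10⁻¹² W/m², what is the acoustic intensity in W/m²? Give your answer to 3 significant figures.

I = I₀·10^(L/10) = 10⁻¹² × 10^(49.7/10) = 10^(-7.030).

9.33e-08 W/m²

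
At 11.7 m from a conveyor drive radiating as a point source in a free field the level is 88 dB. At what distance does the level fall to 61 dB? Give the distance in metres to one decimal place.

Point-source spreading drops the level by 20·log₁₀(r₂/r₁); inverting, r₂/r₁ = 10^(ΔL/20).
r₂ = 11.7·10^((88−61)/20) = 11.7·10^(27.0/20) = 261.93 m.

261.9 m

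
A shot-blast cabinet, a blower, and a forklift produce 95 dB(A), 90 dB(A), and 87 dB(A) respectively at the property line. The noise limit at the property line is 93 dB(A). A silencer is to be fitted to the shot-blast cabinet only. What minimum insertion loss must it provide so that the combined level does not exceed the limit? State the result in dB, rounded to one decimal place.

Everything except the shot-blast cabinet sums to 10^(90/10) + 10^(87/10) = 1.501e+09 in linear terms, 91.76 dB(A).
To meet 93 dB(A) overall, the treated shot-blast cabinet may contribute at most 10^(93/10) − 1.501e+09 = 4.941e+08, i.e. 86.94 dB(A).
Required insertion loss = 95 − 86.94 = 8.06 dB.

8.1 dB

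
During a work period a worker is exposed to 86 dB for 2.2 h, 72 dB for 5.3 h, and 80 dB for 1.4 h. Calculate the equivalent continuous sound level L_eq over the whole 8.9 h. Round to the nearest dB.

81 dB

L_eq = 10·log₁₀[(1/T)·Σ tᵢ·10^(Lᵢ/10)] with T = 8.9 h.
Σ tᵢ·10^(Lᵢ/10) = 2.2·10^(86/10) + 5.3·10^(72/10) + 1.4·10^(80/10) = 1.100e+09.
L_eq = 10·log₁₀(1.100e+09/8.9) = 80.92 dB.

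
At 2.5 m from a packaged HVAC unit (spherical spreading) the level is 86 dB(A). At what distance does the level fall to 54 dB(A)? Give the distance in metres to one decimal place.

99.5 m

Point-source spreading drops the level by 20·log₁₀(r₂/r₁); inverting, r₂/r₁ = 10^(ΔL/20).
r₂ = 2.5·10^((86−54)/20) = 2.5·10^(32.0/20) = 99.53 m.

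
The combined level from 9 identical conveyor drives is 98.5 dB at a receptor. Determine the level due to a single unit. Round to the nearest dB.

Dividing the total intensity by 9 lowers the level by 10·log₁₀ 9 = 9.542 dB: L₁ = 98.5 − 9.542.

89 dB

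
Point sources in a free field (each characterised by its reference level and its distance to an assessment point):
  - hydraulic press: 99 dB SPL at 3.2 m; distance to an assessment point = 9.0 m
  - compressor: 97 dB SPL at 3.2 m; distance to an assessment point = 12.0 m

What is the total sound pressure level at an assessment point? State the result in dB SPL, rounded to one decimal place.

Propagate each source to the receiver with L = L_ref − 20·log₁₀(r/r_ref), then add intensities.
hydraulic press: 99 − 20·log₁₀(9.0/3.2) = 99 − 8.98 = 90.02 dB SPL.
compressor: 97 − 20·log₁₀(12.0/3.2) = 97 − 11.48 = 85.52 dB SPL.
Σ 10^(L/10) = 1.361e+09 → L_total = 10·log₁₀(1.361e+09) = 91.34 dB SPL.

91.3 dB SPL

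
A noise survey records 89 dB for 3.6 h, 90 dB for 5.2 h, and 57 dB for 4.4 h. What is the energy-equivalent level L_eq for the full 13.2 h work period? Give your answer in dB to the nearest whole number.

L_eq = 10·log₁₀[(1/T)·Σ tᵢ·10^(Lᵢ/10)] with T = 13.2 h.
Σ tᵢ·10^(Lᵢ/10) = 3.6·10^(89/10) + 5.2·10^(90/10) + 4.4·10^(57/10) = 8.062e+09.
L_eq = 10·log₁₀(8.062e+09/13.2) = 87.86 dB.

88 dB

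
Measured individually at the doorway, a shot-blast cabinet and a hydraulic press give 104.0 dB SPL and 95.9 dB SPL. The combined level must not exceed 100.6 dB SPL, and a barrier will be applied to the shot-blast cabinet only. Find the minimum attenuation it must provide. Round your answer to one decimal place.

5.2 dB

Everything except the shot-blast cabinet sums to 10^(95.9/10) = 3.890e+09 in linear terms, 95.90 dB SPL.
To meet 100.6 dB SPL overall, the treated shot-blast cabinet may contribute at most 10^(100.6/10) − 3.890e+09 = 7.591e+09, i.e. 98.80 dB SPL.
Required insertion loss = 104.0 − 98.80 = 5.20 dB.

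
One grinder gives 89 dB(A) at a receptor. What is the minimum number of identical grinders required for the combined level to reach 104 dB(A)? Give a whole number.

Need L₁ + 10·log₁₀ N ≥ 104, i.e. log₁₀ N ≥ 1.50.
N ≥ 10^(15.0/10) = 31.623, so N = 32.

32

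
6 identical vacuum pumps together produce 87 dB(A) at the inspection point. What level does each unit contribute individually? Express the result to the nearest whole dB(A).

79 dB(A)

For N identical incoherent sources L_total = L₁ + 10·log₁₀ N, so L₁ = 87 − 10·log₁₀(6) = 87 − 7.782.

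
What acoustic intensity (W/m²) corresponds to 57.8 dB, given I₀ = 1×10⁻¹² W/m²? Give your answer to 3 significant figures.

6.03e-07 W/m²

I = I₀·10^(L/10) = 10⁻¹² × 10^(57.8/10) = 10^(-6.220).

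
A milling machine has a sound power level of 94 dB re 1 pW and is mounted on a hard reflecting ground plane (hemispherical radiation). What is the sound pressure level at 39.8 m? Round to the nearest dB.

54 dB

L_p = L_w − 10·log₁₀(2π·r²) with r = 39.8 m.
2π·r² = 9953 m², 10·log₁₀ of that is 39.979 dB.
L_p = 94 − 39.979 = 54.02 dB.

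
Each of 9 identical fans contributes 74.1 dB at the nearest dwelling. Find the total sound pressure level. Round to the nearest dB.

N identical incoherent sources raise the level by 10·log₁₀ N.
L_total = 74.1 + 10·log₁₀(9) = 74.1 + 9.542 = 83.64 dB.

84 dB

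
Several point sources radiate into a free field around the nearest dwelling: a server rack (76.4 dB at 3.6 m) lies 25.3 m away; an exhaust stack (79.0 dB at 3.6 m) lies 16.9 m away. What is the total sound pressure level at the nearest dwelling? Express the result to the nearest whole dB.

Apply inverse-square spreading to bring every level to the receiver, then sum 10^(L/10).
server rack: 76.4 − 20·log₁₀(25.3/3.6) = 76.4 − 16.94 = 59.46 dB.
exhaust stack: 79.0 − 20·log₁₀(16.9/3.6) = 79.0 − 13.43 = 65.57 dB.
Σ 10^(L/10) = 4.488e+06 → L_total = 10·log₁₀(4.488e+06) = 66.52 dB.

67 dB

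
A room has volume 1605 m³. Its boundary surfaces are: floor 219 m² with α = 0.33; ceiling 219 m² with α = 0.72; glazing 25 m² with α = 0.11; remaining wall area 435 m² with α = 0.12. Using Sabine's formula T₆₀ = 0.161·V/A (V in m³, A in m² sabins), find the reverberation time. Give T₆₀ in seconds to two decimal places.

Total absorption A = 219·0.33 + 219·0.72 + 25·0.11 + 435·0.12 = 284.90 m² sabins.
T₆₀ = 0.161·V/A = 0.161·1605/284.90 = 0.907 s.

0.91 s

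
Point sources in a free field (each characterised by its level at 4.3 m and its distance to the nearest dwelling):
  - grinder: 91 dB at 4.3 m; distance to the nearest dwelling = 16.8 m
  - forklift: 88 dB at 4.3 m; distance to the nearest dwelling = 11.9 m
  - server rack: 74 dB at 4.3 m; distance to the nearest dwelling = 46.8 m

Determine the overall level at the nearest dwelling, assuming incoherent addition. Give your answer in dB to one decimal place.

82.2 dB

Propagate each source to the receiver with L = L_ref − 20·log₁₀(r/r_ref), then add intensities.
grinder: 91 − 20·log₁₀(16.8/4.3) = 91 − 11.84 = 79.16 dB.
forklift: 88 − 20·log₁₀(11.9/4.3) = 88 − 8.84 = 79.16 dB.
server rack: 74 − 20·log₁₀(46.8/4.3) = 74 − 20.74 = 53.26 dB.
Σ 10^(L/10) = 1.651e+08 → L_total = 10·log₁₀(1.651e+08) = 82.18 dB.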